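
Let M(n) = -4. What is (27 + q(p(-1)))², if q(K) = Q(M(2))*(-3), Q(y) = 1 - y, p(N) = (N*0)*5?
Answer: 144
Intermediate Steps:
p(N) = 0 (p(N) = 0*5 = 0)
q(K) = -15 (q(K) = (1 - 1*(-4))*(-3) = (1 + 4)*(-3) = 5*(-3) = -15)
(27 + q(p(-1)))² = (27 - 15)² = 12² = 144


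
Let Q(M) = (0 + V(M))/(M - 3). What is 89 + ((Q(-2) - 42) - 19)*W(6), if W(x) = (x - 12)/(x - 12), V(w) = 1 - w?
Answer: 137/5 ≈ 27.400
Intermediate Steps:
W(x) = 1 (W(x) = (-12 + x)/(-12 + x) = 1)
Q(M) = (1 - M)/(-3 + M) (Q(M) = (0 + (1 - M))/(M - 3) = (1 - M)/(-3 + M))
89 + ((Q(-2) - 42) - 19)*W(6) = 89 + (((1 - 1*(-2))/(-3 - 2) - 42) - 19)*1 = 89 + (((1 + 2)/(-5) - 42) - 19)*1 = 89 + ((-1/5*3 - 42) - 19)*1 = 89 + ((-3/5 - 42) - 19)*1 = 89 + (-213/5 - 19)*1 = 89 - 308/5*1 = 89 - 308/5 = 137/5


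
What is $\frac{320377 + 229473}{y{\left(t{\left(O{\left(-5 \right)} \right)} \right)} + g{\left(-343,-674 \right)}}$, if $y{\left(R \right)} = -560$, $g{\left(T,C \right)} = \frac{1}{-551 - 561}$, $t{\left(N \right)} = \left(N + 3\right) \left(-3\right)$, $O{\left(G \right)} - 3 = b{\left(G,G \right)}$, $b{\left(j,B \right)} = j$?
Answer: $- \frac{611433200}{622721} \approx -981.87$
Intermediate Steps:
$O{\left(G \right)} = 3 + G$
$t{\left(N \right)} = -9 - 3 N$ ($t{\left(N \right)} = \left(3 + N\right) \left(-3\right) = -9 - 3 N$)
$g{\left(T,C \right)} = - \frac{1}{1112}$ ($g{\left(T,C \right)} = \frac{1}{-1112} = - \frac{1}{1112}$)
$\frac{320377 + 229473}{y{\left(t{\left(O{\left(-5 \right)} \right)} \right)} + g{\left(-343,-674 \right)}} = \frac{320377 + 229473}{-560 - \frac{1}{1112}} = \frac{549850}{- \frac{622721}{1112}} = 549850 \left(- \frac{1112}{622721}\right) = - \frac{611433200}{622721}$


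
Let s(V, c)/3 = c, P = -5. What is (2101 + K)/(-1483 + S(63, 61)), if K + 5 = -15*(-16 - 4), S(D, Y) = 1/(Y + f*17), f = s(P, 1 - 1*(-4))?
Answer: -757136/468627 ≈ -1.6156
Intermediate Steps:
s(V, c) = 3*c
f = 15 (f = 3*(1 - 1*(-4)) = 3*(1 + 4) = 3*5 = 15)
S(D, Y) = 1/(255 + Y) (S(D, Y) = 1/(Y + 15*17) = 1/(Y + 255) = 1/(255 + Y))
K = 295 (K = -5 - 15*(-16 - 4) = -5 - 15*(-20) = -5 + 300 = 295)
(2101 + K)/(-1483 + S(63, 61)) = (2101 + 295)/(-1483 + 1/(255 + 61)) = 2396/(-1483 + 1/316) = 2396/(-468627/316) = 2396*(-316/468627) = -757136/468627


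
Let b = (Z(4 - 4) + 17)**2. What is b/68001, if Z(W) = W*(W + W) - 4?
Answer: 169/68001 ≈ 0.0024853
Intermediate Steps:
Z(W) = -4 + 2*W**2 (Z(W) = W*(2*W) - 4 = 2*W**2 - 4 = -4 + 2*W**2)
b = 169 (b = ((-4 + 2*(4 - 4)**2) + 17)**2 = ((-4 + 2*0**2) + 17)**2 = ((-4 + 2*0) + 17)**2 = ((-4 + 0) + 17)**2 = (-4 + 17)**2 = 13**2 = 169)
b/68001 = 169/68001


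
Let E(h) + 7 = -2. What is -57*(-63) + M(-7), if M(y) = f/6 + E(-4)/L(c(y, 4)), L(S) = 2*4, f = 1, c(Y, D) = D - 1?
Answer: 86161/24 ≈ 3590.0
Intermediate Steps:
c(Y, D) = -1 + D
E(h) = -9 (E(h) = -7 - 2 = -9)
L(S) = 8
M(y) = -23/24 (M(y) = 1/6 - 9/8 = 1*(⅙) - 9*⅛ = ⅙ - 9/8 = -23/24)
-57*(-63) + M(-7) = -57*(-63) - 23/24 = 3591 - 23/24 = 86161/24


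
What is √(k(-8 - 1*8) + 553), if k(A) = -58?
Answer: 3*√55 ≈ 22.249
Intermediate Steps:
√(k(-8 - 1*8) + 553) = √(-58 + 553) = √495 = 3*√55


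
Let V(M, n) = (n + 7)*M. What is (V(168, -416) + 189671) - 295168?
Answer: -174209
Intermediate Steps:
V(M, n) = M*(7 + n) (V(M, n) = (7 + n)*M = M*(7 + n))
(V(168, -416) + 189671) - 295168 = (168*(7 - 416) + 189671) - 295168 = (168*(-409) + 189671) - 295168 = (-68712 + 189671) - 295168 = 120959 - 295168 = -174209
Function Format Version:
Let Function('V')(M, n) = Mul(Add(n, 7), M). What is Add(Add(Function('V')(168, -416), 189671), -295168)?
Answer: -174209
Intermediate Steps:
Function('V')(M, n) = Mul(M, Add(7, n)) (Function('V')(M, n) = Mul(Add(7, n), M) = Mul(M, Add(7, n)))
Add(Add(Function('V')(168, -416), 189671), -295168) = Add(Add(Mul(168, Add(7, -416)), 189671), -295168) = Add(Add(Mul(168, -409), 189671), -295168) = Add(Add(-68712, 189671), -295168) = Add(120959, -295168) = -174209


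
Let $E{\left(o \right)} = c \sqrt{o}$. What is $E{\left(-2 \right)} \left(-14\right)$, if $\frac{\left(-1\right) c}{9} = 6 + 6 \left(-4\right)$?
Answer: $- 2268 i \sqrt{2} \approx - 3207.4 i$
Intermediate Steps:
$c = 162$ ($c = - 9 \left(6 + 6 \left(-4\right)\right) = - 9 \left(6 - 24\right) = \left(-9\right) \left(-18\right) = 162$)
$E{\left(o \right)} = 162 \sqrt{o}$
$E{\left(-2 \right)} \left(-14\right) = 162 \sqrt{-2} \left(-14\right) = 162 i \sqrt{2} \left(-14\right) = - 2268 i \sqrt{2}$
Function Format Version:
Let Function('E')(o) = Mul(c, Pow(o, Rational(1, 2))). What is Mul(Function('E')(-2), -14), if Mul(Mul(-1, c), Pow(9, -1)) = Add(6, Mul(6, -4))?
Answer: Mul(-2268, I, Pow(2, Rational(1, 2))) ≈ Mul(-3207.4, I)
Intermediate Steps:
c = 162 (c = Mul(-9, Add(6, Mul(6, -4))) = Mul(-9, Add(6, -24)) = Mul(-9, -18) = 162)
Function('E')(o) = Mul(162, Pow(o, Rational(1, 2)))
Mul(Function('E')(-2), -14) = Mul(Mul(162, Pow(-2, Rational(1, 2))), -14) = Mul(Mul(162, Mul(I, Pow(2, Rational(1, 2)))), -14) = Mul(Mul(162, I, Pow(2, Rational(1, 2))), -14) = Mul(-2268, I, Pow(2, Rational(1, 2)))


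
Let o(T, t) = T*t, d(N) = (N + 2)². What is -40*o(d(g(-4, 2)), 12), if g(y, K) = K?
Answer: -7680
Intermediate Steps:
d(N) = (2 + N)²
-40*o(d(g(-4, 2)), 12) = -40*(2 + 2)²*12 = -40*4²*12 = -640*12 = -40*192 = -7680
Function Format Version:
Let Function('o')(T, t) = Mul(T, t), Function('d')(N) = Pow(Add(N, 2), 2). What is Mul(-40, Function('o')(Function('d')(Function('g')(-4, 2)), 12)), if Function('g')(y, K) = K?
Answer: -7680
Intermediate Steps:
Function('d')(N) = Pow(Add(2, N), 2)
Mul(-40, Function('o')(Function('d')(Function('g')(-4, 2)), 12)) = Mul(-40, Mul(Pow(Add(2, 2), 2), 12)) = Mul(-40, Mul(Pow(4, 2), 12)) = Mul(-40, Mul(16, 12)) = Mul(-40, 192) = -7680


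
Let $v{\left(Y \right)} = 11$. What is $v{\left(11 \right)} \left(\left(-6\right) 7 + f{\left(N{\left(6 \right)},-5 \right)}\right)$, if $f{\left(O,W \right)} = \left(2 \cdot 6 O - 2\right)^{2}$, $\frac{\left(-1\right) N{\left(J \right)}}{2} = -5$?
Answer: $152702$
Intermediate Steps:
$N{\left(J \right)} = 10$ ($N{\left(J \right)} = \left(-2\right) \left(-5\right) = 10$)
$f{\left(O,W \right)} = \left(-2 + 12 O\right)^{2}$ ($f{\left(O,W \right)} = \left(12 O - 2\right)^{2} = \left(-2 + 12 O\right)^{2}$)
$v{\left(11 \right)} \left(\left(-6\right) 7 + f{\left(N{\left(6 \right)},-5 \right)}\right) = 11 \left(\left(-6\right) 7 + 4 \left(-1 + 6 \cdot 10\right)^{2}\right) = 11 \left(-42 + 4 \left(-1 + 60\right)^{2}\right) = 11 \left(-42 + 4 \cdot 59^{2}\right) = 11 \left(-42 + 4 \cdot 3481\right) = 11 \left(-42 + 13924\right) = 11 \cdot 13882 = 152702$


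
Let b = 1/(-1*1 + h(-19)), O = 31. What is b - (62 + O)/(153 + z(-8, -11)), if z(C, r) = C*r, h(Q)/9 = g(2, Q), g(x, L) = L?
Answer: -16237/41452 ≈ -0.39171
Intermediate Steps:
h(Q) = 9*Q
b = -1/172 (b = 1/(-1*1 + 9*(-19)) = 1/(-1 - 171) = 1/(-172) = -1/172 ≈ -0.0058140)
b - (62 + O)/(153 + z(-8, -11)) = -1/172 - (62 + 31)/(153 - 8*(-11)) = -1/172 - 93/(153 + 88) = -1/172 - 93/241 = -16237/41452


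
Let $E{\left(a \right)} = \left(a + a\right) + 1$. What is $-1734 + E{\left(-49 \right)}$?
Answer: $-1831$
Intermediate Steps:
$E{\left(a \right)} = 1 + 2 a$ ($E{\left(a \right)} = 2 a + 1 = 1 + 2 a$)
$-1734 + E{\left(-49 \right)} = -1734 + \left(1 + 2 \left(-49\right)\right) = -1734 + \left(1 - 98\right) = -1734 - 97 = -1831$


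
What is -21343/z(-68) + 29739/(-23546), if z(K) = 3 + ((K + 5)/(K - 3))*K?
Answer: 35559434269/95855766 ≈ 370.97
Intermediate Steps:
z(K) = 3 + K*(5 + K)/(-3 + K) (z(K) = 3 + ((5 + K)/(-3 + K))*K = 3 + K*(5 + K)/(-3 + K))
-21343/z(-68) + 29739/(-23546) = -21343*(-3 - 68)/(-9 + (-68)² + 8*(-68)) + 29739/(-23546) = -21343*(-71/(-9 + 4624 - 544)) + 29739*(-1/23546) = -21343/((-1/71*4071)) - 29739/23546 = -21343/(-4071/71) - 29739/23546 = -21343*(-71/4071) - 29739/23546 = 1515353/4071 - 29739/23546 = 35559434269/95855766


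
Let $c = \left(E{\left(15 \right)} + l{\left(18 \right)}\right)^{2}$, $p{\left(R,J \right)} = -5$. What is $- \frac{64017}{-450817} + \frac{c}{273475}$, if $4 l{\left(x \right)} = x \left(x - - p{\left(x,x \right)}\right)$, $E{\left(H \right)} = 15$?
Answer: $\frac{79769900853}{493148716300} \approx 0.16176$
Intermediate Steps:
$l{\left(x \right)} = \frac{x \left(-5 + x\right)}{4}$ ($l{\left(x \right)} = \frac{x \left(x - 5\right)}{4} = \frac{x \left(-5 + x\right)}{4}$)
$c = \frac{21609}{4}$ ($c = \left(15 + \frac{1}{4} \cdot 18 \left(-5 + 18\right)\right)^{2} = \left(15 + \frac{1}{4} \cdot 18 \cdot 13\right)^{2} = \left(15 + \frac{117}{2}\right)^{2} = \left(\frac{147}{2}\right)^{2} = \frac{21609}{4} \approx 5402.3$)
$- \frac{64017}{-450817} + \frac{c}{273475} = - \frac{64017}{-450817} + \frac{21609}{4 \cdot 273475} = \left(-64017\right) \left(- \frac{1}{450817}\right) + \frac{21609}{4} \cdot \frac{1}{273475} = \frac{64017}{450817} + \frac{21609}{1093900} = \frac{79769900853}{493148716300}$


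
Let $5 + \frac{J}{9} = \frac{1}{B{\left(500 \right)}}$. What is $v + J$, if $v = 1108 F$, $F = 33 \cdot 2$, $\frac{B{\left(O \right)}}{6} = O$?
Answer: $\frac{73083003}{1000} \approx 73083.0$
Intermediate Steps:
$B{\left(O \right)} = 6 O$
$F = 66$
$v = 73128$ ($v = 1108 \cdot 66 = 73128$)
$J = - \frac{44997}{1000}$ ($J = -45 + \frac{9}{6 \cdot 500} = -45 + \frac{9}{3000} = -45 + 9 \cdot \frac{1}{3000} = -45 + \frac{3}{1000} = - \frac{44997}{1000} \approx -44.997$)
$v + J = 73128 - \frac{44997}{1000} = \frac{73083003}{1000}$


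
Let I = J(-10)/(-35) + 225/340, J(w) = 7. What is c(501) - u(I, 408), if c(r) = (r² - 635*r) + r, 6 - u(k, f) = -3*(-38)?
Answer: -66525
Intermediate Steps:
I = 157/340 (I = 7/(-35) + 225/340 = 7*(-1/35) + 225*(1/340) = -⅕ + 45/68 = 157/340 ≈ 0.46176)
u(k, f) = -108 (u(k, f) = 6 - (-3)*(-38) = 6 - 1*114 = 6 - 114 = -108)
c(r) = r² - 634*r
c(501) - u(I, 408) = 501*(-634 + 501) - 1*(-108) = 501*(-133) + 108 = -66633 + 108 = -66525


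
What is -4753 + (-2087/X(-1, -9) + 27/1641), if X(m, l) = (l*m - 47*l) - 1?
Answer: -1121690731/235757 ≈ -4757.8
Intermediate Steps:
X(m, l) = -1 - 47*l + l*m (X(m, l) = (-47*l + l*m) - 1 = -1 - 47*l + l*m)
-4753 + (-2087/X(-1, -9) + 27/1641) = -4753 + (-2087/(-1 - 47*(-9) - 9*(-1)) + 27/1641) = -4753 + (-2087/(-1 + 423 + 9) + 27*(1/1641)) = -4753 + (-2087/431 + 9/547) = -4753 - 1137710/235757 = -1121690731/235757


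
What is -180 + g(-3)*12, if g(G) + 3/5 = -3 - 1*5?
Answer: -1416/5 ≈ -283.20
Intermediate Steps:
g(G) = -43/5 (g(G) = -3/5 + (-3 - 1*5) = -3/5 + (-3 - 5) = -3/5 - 8 = -43/5)
-180 + g(-3)*12 = -180 - 43/5*12 = -180 - 516/5 = -1416/5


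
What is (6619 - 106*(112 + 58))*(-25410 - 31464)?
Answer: 648420474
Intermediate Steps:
(6619 - 106*(112 + 58))*(-25410 - 31464) = (6619 - 106*170)*(-56874) = (6619 - 18020)*(-56874) = -11401*(-56874) = 648420474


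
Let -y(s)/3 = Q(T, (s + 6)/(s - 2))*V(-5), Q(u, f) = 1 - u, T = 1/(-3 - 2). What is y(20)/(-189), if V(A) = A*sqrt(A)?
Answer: -2*I*sqrt(5)/21 ≈ -0.21296*I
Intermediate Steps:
V(A) = A**(3/2)
T = -1/5 (T = 1/(-5) = -1/5 ≈ -0.20000)
y(s) = 18*I*sqrt(5) (y(s) = -3*(1 - 1*(-1/5))*(-5)**(3/2) = -3*(1 + 1/5)*(-5*I*sqrt(5)) = -18*(-5*I*sqrt(5))/5 = -(-18)*I*sqrt(5) = 18*I*sqrt(5))
y(20)/(-189) = (18*I*sqrt(5))/(-189) = (18*I*sqrt(5))*(-1/189) = -2*I*sqrt(5)/21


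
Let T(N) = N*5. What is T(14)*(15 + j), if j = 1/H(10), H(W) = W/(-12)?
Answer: 966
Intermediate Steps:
H(W) = -W/12 (H(W) = W*(-1/12) = -W/12)
T(N) = 5*N
j = -6/5 (j = 1/(-1/12*10) = 1/(-⅚) = -6/5 ≈ -1.2000)
T(14)*(15 + j) = (5*14)*(15 - 6/5) = 70*(69/5) = 966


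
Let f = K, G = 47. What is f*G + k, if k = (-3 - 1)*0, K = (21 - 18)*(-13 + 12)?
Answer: -141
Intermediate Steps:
K = -3 (K = 3*(-1) = -3)
f = -3
k = 0 (k = -4*0 = 0)
f*G + k = -3*47 + 0 = -141 + 0 = -141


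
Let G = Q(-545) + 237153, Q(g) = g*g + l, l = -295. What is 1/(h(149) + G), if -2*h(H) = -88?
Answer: 1/533927 ≈ 1.8729e-6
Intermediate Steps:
h(H) = 44 (h(H) = -1/2*(-88) = 44)
Q(g) = -295 + g**2 (Q(g) = g*g - 295 = g**2 - 295 = -295 + g**2)
G = 533883 (G = (-295 + (-545)**2) + 237153 = (-295 + 297025) + 237153 = 296730 + 237153 = 533883)
1/(h(149) + G) = 1/(44 + 533883) = 1/533927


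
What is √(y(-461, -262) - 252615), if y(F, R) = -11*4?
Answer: I*√252659 ≈ 502.65*I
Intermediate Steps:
y(F, R) = -44
√(y(-461, -262) - 252615) = √(-44 - 252615) = √(-252659) = I*√252659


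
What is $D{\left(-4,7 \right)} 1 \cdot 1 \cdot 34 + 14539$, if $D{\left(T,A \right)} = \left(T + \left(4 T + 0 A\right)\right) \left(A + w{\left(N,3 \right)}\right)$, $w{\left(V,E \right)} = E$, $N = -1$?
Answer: $7739$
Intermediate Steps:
$D{\left(T,A \right)} = 5 T \left(3 + A\right)$ ($D{\left(T,A \right)} = \left(T + \left(4 T + 0 A\right)\right) \left(A + 3\right) = \left(T + \left(4 T + 0\right)\right) \left(3 + A\right) = \left(T + 4 T\right) \left(3 + A\right) = 5 T \left(3 + A\right)$)
$D{\left(-4,7 \right)} 1 \cdot 1 \cdot 34 + 14539 = 5 \left(-4\right) \left(3 + 7\right) 1 \cdot 1 \cdot 34 + 14539 = 5 \left(-4\right) 10 \cdot 1 \cdot 34 + 14539 = \left(-200\right) 1 \cdot 34 + 14539 = \left(-200\right) 34 + 14539 = -6800 + 14539 = 7739$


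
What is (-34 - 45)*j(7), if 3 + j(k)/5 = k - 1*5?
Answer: 395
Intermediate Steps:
j(k) = -40 + 5*k (j(k) = -15 + 5*(k - 1*5) = -15 + 5*(k - 5) = -15 + 5*(-5 + k) = -15 + (-25 + 5*k) = -40 + 5*k)
(-34 - 45)*j(7) = (-34 - 45)*(-40 + 5*7) = -79*(-40 + 35) = -79*(-5) = 395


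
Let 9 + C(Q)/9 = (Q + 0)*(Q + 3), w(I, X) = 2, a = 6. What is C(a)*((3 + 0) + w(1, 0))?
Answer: 2025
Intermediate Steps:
C(Q) = -81 + 9*Q*(3 + Q) (C(Q) = -81 + 9*((Q + 0)*(Q + 3)) = -81 + 9*(Q*(3 + Q)) = -81 + 9*Q*(3 + Q))
C(a)*((3 + 0) + w(1, 0)) = (-81 + 9*6² + 27*6)*((3 + 0) + 2) = (-81 + 9*36 + 162)*(3 + 2) = (-81 + 324 + 162)*5 = 405*5 = 2025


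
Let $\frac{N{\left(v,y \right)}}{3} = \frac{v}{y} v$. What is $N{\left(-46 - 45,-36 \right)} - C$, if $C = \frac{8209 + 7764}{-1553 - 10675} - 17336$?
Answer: $\frac{101781121}{6114} \approx 16647.0$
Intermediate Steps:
$C = - \frac{212000581}{12228}$ ($C = \frac{15973}{-12228} - 17336 = 15973 \left(- \frac{1}{12228}\right) - 17336 = - \frac{15973}{12228} - 17336 = - \frac{212000581}{12228} \approx -17337.0$)
$N{\left(v,y \right)} = \frac{3 v^{2}}{y}$ ($N{\left(v,y \right)} = 3 \frac{v}{y} v = 3 \frac{v^{2}}{y} = \frac{3 v^{2}}{y}$)
$N{\left(-46 - 45,-36 \right)} - C = \frac{3 \left(-46 - 45\right)^{2}}{-36} - - \frac{212000581}{12228} = 3 \left(-46 - 45\right)^{2} \left(- \frac{1}{36}\right) + \frac{212000581}{12228} = 3 \left(-91\right)^{2} \left(- \frac{1}{36}\right) + \frac{212000581}{12228} = 3 \cdot 8281 \left(- \frac{1}{36}\right) + \frac{212000581}{12228} = - \frac{8281}{12} + \frac{212000581}{12228} = \frac{101781121}{6114}$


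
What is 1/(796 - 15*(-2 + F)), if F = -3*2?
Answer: 1/916 ≈ 0.0010917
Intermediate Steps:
F = -6
1/(796 - 15*(-2 + F)) = 1/(796 - 15*(-2 - 6)) = 1/(796 - 15*(-8)) = 1/(796 + 120) = 1/916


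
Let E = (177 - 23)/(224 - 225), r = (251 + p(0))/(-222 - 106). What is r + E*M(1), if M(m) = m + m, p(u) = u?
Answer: -101275/328 ≈ -308.77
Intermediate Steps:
M(m) = 2*m
r = -251/328 (r = (251 + 0)/(-222 - 106) = 251/(-328) = 251*(-1/328) = -251/328 ≈ -0.76524)
E = -154 (E = 154/(-1) = 154*(-1) = -154)
r + E*M(1) = -251/328 - 308 = -101275/328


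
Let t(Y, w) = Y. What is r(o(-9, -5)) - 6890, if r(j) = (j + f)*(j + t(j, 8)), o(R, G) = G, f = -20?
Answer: -6640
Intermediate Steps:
r(j) = 2*j*(-20 + j) (r(j) = (j - 20)*(j + j) = (-20 + j)*(2*j) = 2*j*(-20 + j))
r(o(-9, -5)) - 6890 = 2*(-5)*(-20 - 5) - 6890 = 2*(-5)*(-25) - 6890 = 250 - 6890 = -6640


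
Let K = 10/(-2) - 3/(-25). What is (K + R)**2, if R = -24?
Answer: 521284/625 ≈ 834.05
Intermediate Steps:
K = -122/25 (K = 10*(-1/2) - 3*(-1/25) = -5 + 3/25 = -122/25 ≈ -4.8800)
(K + R)**2 = (-122/25 - 24)**2 = (-722/25)**2 = 521284/625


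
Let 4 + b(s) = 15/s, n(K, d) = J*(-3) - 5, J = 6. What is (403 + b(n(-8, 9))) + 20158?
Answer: 472796/23 ≈ 20556.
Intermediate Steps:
n(K, d) = -23 (n(K, d) = 6*(-3) - 5 = -18 - 5 = -23)
b(s) = -4 + 15/s
(403 + b(n(-8, 9))) + 20158 = (403 + (-4 + 15/(-23))) + 20158 = (403 + (-4 + 15*(-1/23))) + 20158 = (403 + (-4 - 15/23)) + 20158 = (403 - 107/23) + 20158 = 9162/23 + 20158 = 472796/23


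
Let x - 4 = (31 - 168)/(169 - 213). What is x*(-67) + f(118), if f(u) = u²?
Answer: 591685/44 ≈ 13447.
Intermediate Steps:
x = 313/44 (x = 4 + (31 - 168)/(169 - 213) = 4 - 137/(-44) = 4 - 137*(-1/44) = 4 + 137/44 = 313/44 ≈ 7.1136)
x*(-67) + f(118) = (313/44)*(-67) + 118² = -20971/44 + 13924 = 591685/44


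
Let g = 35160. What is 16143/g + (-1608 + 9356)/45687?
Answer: 336648307/535451640 ≈ 0.62872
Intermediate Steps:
16143/g + (-1608 + 9356)/45687 = 16143/35160 + (-1608 + 9356)/45687 = 16143*(1/35160) + 7748*(1/45687) = 5381/11720 + 7748/45687 = 336648307/535451640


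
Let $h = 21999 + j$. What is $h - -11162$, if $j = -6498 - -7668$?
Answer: $34331$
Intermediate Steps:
$j = 1170$ ($j = -6498 + 7668 = 1170$)
$h = 23169$ ($h = 21999 + 1170 = 23169$)
$h - -11162 = 23169 - -11162 = 23169 + 11162 = 34331$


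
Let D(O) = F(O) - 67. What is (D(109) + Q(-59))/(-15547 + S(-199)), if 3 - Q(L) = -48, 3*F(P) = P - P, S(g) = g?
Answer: 8/7873 ≈ 0.0010161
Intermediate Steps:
F(P) = 0 (F(P) = (P - P)/3 = (⅓)*0 = 0)
Q(L) = 51 (Q(L) = 3 - 1*(-48) = 3 + 48 = 51)
D(O) = -67 (D(O) = 0 - 67 = -67)
(D(109) + Q(-59))/(-15547 + S(-199)) = (-67 + 51)/(-15547 - 199) = -16/(-15746) = -16*(-1/15746) = 8/7873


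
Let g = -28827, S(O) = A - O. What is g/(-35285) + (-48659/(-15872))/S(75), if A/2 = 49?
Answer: 12240402127/12881000960 ≈ 0.95027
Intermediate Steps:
A = 98 (A = 2*49 = 98)
S(O) = 98 - O
g/(-35285) + (-48659/(-15872))/S(75) = -28827/(-35285) + (-48659/(-15872))/(98 - 1*75) = -28827*(-1/35285) + (-48659*(-1/15872))/(98 - 75) = 28827/35285 + (48659/15872)/23 = 28827/35285 + (48659/15872)*(1/23) = 28827/35285 + 48659/365056 = 12240402127/12881000960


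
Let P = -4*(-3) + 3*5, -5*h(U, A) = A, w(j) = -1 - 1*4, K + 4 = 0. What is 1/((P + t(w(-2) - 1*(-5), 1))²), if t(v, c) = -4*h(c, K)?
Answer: 25/14161 ≈ 0.0017654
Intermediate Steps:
K = -4 (K = -4 + 0 = -4)
w(j) = -5 (w(j) = -1 - 4 = -5)
h(U, A) = -A/5
t(v, c) = -16/5 (t(v, c) = -(-4)*(-4)/5 = -4*⅘ = -16/5)
P = 27 (P = 12 + 15 = 27)
1/((P + t(w(-2) - 1*(-5), 1))²) = 1/((27 - 16/5)²) = 1/((119/5)²) = 1/(14161/25) = 25/14161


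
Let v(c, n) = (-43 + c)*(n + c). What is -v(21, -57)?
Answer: -792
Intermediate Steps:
v(c, n) = (-43 + c)*(c + n)
-v(21, -57) = -(21**2 - 43*21 - 43*(-57) + 21*(-57)) = -(441 - 903 + 2451 - 1197) = -1*792 = -792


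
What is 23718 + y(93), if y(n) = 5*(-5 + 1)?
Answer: 23698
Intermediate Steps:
y(n) = -20 (y(n) = 5*(-4) = -20)
23718 + y(93) = 23718 - 20 = 23698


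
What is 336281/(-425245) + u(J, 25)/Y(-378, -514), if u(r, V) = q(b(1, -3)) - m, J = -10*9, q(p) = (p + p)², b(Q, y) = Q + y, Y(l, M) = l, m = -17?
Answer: -47049101/53580870 ≈ -0.87809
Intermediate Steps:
q(p) = 4*p² (q(p) = (2*p)² = 4*p²)
J = -90
u(r, V) = 33 (u(r, V) = 4*(1 - 3)² - 1*(-17) = 4*(-2)² + 17 = 4*4 + 17 = 16 + 17 = 33)
336281/(-425245) + u(J, 25)/Y(-378, -514) = 336281/(-425245) + 33/(-378) = 336281*(-1/425245) + 33*(-1/378) = -336281/425245 - 11/126 = -47049101/53580870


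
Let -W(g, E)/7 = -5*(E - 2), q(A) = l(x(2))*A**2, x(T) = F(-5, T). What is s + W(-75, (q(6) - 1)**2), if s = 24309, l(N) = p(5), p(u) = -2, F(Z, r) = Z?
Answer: 210754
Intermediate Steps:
x(T) = -5
l(N) = -2
q(A) = -2*A**2
W(g, E) = -70 + 35*E (W(g, E) = -(-35)*(E - 2) = -(-35)*(-2 + E) = -7*(10 - 5*E) = -70 + 35*E)
s + W(-75, (q(6) - 1)**2) = 24309 + (-70 + 35*(-2*6**2 - 1)**2) = 24309 + (-70 + 35*(-2*36 - 1)**2) = 24309 + (-70 + 35*(-72 - 1)**2) = 24309 + (-70 + 35*(-73)**2) = 24309 + (-70 + 35*5329) = 24309 + (-70 + 186515) = 24309 + 186445 = 210754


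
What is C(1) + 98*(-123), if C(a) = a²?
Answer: -12053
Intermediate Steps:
C(1) + 98*(-123) = 1² + 98*(-123) = 1 - 12054 = -12053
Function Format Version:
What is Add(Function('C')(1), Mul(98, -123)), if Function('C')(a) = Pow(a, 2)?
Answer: -12053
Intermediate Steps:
Add(Function('C')(1), Mul(98, -123)) = Add(Pow(1, 2), Mul(98, -123)) = Add(1, -12054) = -12053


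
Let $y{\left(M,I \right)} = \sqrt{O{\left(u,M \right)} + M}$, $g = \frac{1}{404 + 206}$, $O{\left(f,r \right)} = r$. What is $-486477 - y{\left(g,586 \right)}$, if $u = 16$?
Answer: $-486477 - \frac{\sqrt{305}}{305} \approx -4.8648 \cdot 10^{5}$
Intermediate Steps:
$g = \frac{1}{610} \approx 0.0016393$
$y{\left(M,I \right)} = \sqrt{2} \sqrt{M}$ ($y{\left(M,I \right)} = \sqrt{M + M} = \sqrt{2 M} = \sqrt{2} \sqrt{M}$)
$-486477 - y{\left(g,586 \right)} = -486477 - \frac{\sqrt{2}}{\sqrt{610}} = -486477 - \sqrt{2} \frac{\sqrt{610}}{610} = -486477 - \frac{\sqrt{305}}{305}$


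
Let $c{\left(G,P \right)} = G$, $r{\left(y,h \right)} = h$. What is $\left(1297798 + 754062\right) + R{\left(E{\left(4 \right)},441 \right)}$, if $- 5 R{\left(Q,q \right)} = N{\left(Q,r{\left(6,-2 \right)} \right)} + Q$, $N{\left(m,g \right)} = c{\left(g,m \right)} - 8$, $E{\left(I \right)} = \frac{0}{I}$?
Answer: $2051862$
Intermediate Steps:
$E{\left(I \right)} = 0$
$N{\left(m,g \right)} = -8 + g$ ($N{\left(m,g \right)} = g - 8 = -8 + g$)
$R{\left(Q,q \right)} = 2 - \frac{Q}{5}$ ($R{\left(Q,q \right)} = - \frac{\left(-8 - 2\right) + Q}{5} = - \frac{-10 + Q}{5} = 2 - \frac{Q}{5}$)
$\left(1297798 + 754062\right) + R{\left(E{\left(4 \right)},441 \right)} = \left(1297798 + 754062\right) + \left(2 - 0\right) = 2051860 + \left(2 + 0\right) = 2051860 + 2 = 2051862$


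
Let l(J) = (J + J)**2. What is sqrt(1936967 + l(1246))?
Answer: sqrt(8147031) ≈ 2854.3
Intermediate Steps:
l(J) = 4*J**2 (l(J) = (2*J)**2 = 4*J**2)
sqrt(1936967 + l(1246)) = sqrt(1936967 + 4*1246**2) = sqrt(1936967 + 4*1552516) = sqrt(1936967 + 6210064) = sqrt(8147031)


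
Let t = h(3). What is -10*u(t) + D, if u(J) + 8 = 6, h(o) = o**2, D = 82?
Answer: 102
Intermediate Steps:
t = 9 (t = 3**2 = 9)
u(J) = -2 (u(J) = -8 + 6 = -2)
-10*u(t) + D = -10*(-2) + 82 = 20 + 82 = 102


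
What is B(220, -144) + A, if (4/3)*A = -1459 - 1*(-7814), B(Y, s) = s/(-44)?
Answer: 209859/44 ≈ 4769.5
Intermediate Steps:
B(Y, s) = -s/44 (B(Y, s) = s*(-1/44) = -s/44)
A = 19065/4 (A = 3*(-1459 - 1*(-7814))/4 = 3*(-1459 + 7814)/4 = (3/4)*6355 = 19065/4 ≈ 4766.3)
B(220, -144) + A = -1/44*(-144) + 19065/4 = 36/11 + 19065/4 = 209859/44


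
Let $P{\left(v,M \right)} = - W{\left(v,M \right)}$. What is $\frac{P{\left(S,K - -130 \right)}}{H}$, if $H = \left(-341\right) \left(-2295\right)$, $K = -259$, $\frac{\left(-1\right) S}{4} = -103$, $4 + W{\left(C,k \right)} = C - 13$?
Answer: $- \frac{79}{156519} \approx -0.00050473$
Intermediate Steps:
$W{\left(C,k \right)} = -17 + C$ ($W{\left(C,k \right)} = -4 + \left(C - 13\right) = -4 + \left(-13 + C\right) = -17 + C$)
$S = 412$ ($S = \left(-4\right) \left(-103\right) = 412$)
$P{\left(v,M \right)} = 17 - v$ ($P{\left(v,M \right)} = - (-17 + v) = 17 - v$)
$H = 782595$
$\frac{P{\left(S,K - -130 \right)}}{H} = \frac{17 - 412}{782595} = \left(17 - 412\right) \frac{1}{782595} = \left(-395\right) \frac{1}{782595} = - \frac{79}{156519}$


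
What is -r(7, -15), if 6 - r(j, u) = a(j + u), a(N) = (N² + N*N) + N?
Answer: 114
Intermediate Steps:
a(N) = N + 2*N² (a(N) = (N² + N²) + N = 2*N² + N = N + 2*N²)
r(j, u) = 6 - (j + u)*(1 + 2*j + 2*u) (r(j, u) = 6 - (j + u)*(1 + 2*(j + u)) = 6 - (j + u)*(1 + (2*j + 2*u)) = 6 - (j + u)*(1 + 2*j + 2*u))
-r(7, -15) = -(6 - (7 - 15)*(1 + 2*7 + 2*(-15))) = -(6 - 1*(-8)*(1 + 14 - 30)) = -(6 - 1*(-8)*(-15)) = -(6 - 120) = -1*(-114) = 114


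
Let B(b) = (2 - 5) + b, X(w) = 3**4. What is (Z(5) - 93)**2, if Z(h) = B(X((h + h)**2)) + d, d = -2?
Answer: 289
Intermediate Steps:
X(w) = 81
B(b) = -3 + b
Z(h) = 76 (Z(h) = (-3 + 81) - 2 = 78 - 2 = 76)
(Z(5) - 93)**2 = (76 - 93)**2 = (-17)**2 = 289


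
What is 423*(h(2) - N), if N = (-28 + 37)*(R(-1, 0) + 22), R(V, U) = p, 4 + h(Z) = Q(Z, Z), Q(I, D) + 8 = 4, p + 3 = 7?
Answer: -102366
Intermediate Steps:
p = 4 (p = -3 + 7 = 4)
Q(I, D) = -4 (Q(I, D) = -8 + 4 = -4)
h(Z) = -8 (h(Z) = -4 - 4 = -8)
R(V, U) = 4
N = 234 (N = (-28 + 37)*(4 + 22) = 9*26 = 234)
423*(h(2) - N) = 423*(-8 - 1*234) = 423*(-8 - 234) = 423*(-242) = -102366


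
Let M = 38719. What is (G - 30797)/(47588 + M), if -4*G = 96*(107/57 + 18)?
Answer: -198069/546611 ≈ -0.36236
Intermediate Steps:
G = -9064/19 (G = -24*(107/57 + 18) = -24*1133/57 = -1/4*36256/19 = -9064/19 ≈ -477.05)
(G - 30797)/(47588 + M) = (-9064/19 - 30797)/(47588 + 38719) = -594207/19/86307 = -594207/19*1/86307 = -198069/546611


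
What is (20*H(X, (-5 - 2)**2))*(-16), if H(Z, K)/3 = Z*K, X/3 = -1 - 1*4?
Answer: 705600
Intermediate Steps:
X = -15 (X = 3*(-1 - 1*4) = 3*(-1 - 4) = 3*(-5) = -15)
H(Z, K) = 3*K*Z (H(Z, K) = 3*(Z*K) = 3*(K*Z) = 3*K*Z)
(20*H(X, (-5 - 2)**2))*(-16) = (20*(3*(-5 - 2)**2*(-15)))*(-16) = (20*(3*(-7)**2*(-15)))*(-16) = (20*(3*49*(-15)))*(-16) = (20*(-2205))*(-16) = -44100*(-16) = 705600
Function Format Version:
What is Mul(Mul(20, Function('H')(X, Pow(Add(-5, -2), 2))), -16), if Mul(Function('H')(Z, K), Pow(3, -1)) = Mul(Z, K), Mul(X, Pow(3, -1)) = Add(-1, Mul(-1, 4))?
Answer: 705600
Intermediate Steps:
X = -15 (X = Mul(3, Add(-1, Mul(-1, 4))) = Mul(3, Add(-1, -4)) = Mul(3, -5) = -15)
Function('H')(Z, K) = Mul(3, K, Z) (Function('H')(Z, K) = Mul(3, Mul(Z, K)) = Mul(3, Mul(K, Z)) = Mul(3, K, Z))
Mul(Mul(20, Function('H')(X, Pow(Add(-5, -2), 2))), -16) = Mul(Mul(20, Mul(3, Pow(Add(-5, -2), 2), -15)), -16) = Mul(Mul(20, Mul(3, Pow(-7, 2), -15)), -16) = Mul(Mul(20, Mul(3, 49, -15)), -16) = Mul(Mul(20, -2205), -16) = Mul(-44100, -16) = 705600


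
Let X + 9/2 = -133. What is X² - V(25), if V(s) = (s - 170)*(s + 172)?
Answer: 189885/4 ≈ 47471.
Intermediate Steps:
X = -275/2 (X = -9/2 - 133 = -275/2 ≈ -137.50)
V(s) = (-170 + s)*(172 + s)
X² - V(25) = (-275/2)² - (-29240 + 25² + 2*25) = 75625/4 - (-29240 + 625 + 50) = 75625/4 - 1*(-28565) = 75625/4 + 28565 = 189885/4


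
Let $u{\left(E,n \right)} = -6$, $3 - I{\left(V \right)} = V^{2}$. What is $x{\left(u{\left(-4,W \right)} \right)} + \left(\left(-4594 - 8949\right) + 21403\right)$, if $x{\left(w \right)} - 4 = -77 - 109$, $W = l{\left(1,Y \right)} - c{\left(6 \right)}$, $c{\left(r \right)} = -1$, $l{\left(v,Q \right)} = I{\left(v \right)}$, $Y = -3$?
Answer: $7678$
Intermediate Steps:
$I{\left(V \right)} = 3 - V^{2}$
$l{\left(v,Q \right)} = 3 - v^{2}$
$W = 3$ ($W = \left(3 - 1^{2}\right) - -1 = \left(3 - 1\right) + 1 = 2 + 1 = 3$)
$x{\left(w \right)} = -182$ ($x{\left(w \right)} = 4 - 186 = -182$)
$x{\left(u{\left(-4,W \right)} \right)} + \left(\left(-4594 - 8949\right) + 21403\right) = -182 + \left(\left(-4594 - 8949\right) + 21403\right) = -182 + \left(-13543 + 21403\right) = -182 + 7860 = 7678$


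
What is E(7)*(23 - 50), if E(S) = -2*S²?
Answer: 2646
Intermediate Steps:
E(7)*(23 - 50) = (-2*7²)*(23 - 50) = -2*49*(-27) = -98*(-27) = 2646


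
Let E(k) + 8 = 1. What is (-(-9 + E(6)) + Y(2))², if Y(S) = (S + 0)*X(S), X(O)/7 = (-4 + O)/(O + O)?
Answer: 81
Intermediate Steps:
E(k) = -7 (E(k) = -8 + 1 = -7)
X(O) = 7*(-4 + O)/(2*O) (X(O) = 7*((-4 + O)/(O + O)) = 7*((-4 + O)/((2*O))) = 7*((-4 + O)*(1/(2*O))) = 7*((-4 + O)/(2*O)) = 7*(-4 + O)/(2*O))
Y(S) = S*(7/2 - 14/S) (Y(S) = (S + 0)*(7/2 - 14/S) = S*(7/2 - 14/S))
(-(-9 + E(6)) + Y(2))² = (-(-9 - 7) + (-14 + (7/2)*2))² = (-1*(-16) + (-14 + 7))² = (16 - 7)² = 9² = 81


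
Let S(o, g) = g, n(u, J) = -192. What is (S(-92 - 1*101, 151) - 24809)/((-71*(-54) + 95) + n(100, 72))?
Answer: -24658/3737 ≈ -6.5983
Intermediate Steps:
(S(-92 - 1*101, 151) - 24809)/((-71*(-54) + 95) + n(100, 72)) = (151 - 24809)/((-71*(-54) + 95) - 192) = -24658/((3834 + 95) - 192) = -24658/(3929 - 192) = -24658/3737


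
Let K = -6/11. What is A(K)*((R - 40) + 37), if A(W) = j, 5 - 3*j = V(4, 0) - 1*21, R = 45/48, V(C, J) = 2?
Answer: -33/2 ≈ -16.500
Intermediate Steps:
K = -6/11 (K = -6*1/11 = -6/11 ≈ -0.54545)
R = 15/16 (R = 45*(1/48) = 15/16 ≈ 0.93750)
j = 8 (j = 5/3 - (2 - 1*21)/3 = 5/3 - (2 - 21)/3 = 5/3 - ⅓*(-19) = 5/3 + 19/3 = 8)
A(W) = 8
A(K)*((R - 40) + 37) = 8*((15/16 - 40) + 37) = 8*(-625/16 + 37) = 8*(-33/16) = -33/2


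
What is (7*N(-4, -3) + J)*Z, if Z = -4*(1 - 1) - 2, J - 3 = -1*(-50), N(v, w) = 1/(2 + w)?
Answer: -92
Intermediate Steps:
J = 53 (J = 3 - 1*(-50) = 3 + 50 = 53)
Z = -2 (Z = -4*0 - 2 = 0 - 2 = -2)
(7*N(-4, -3) + J)*Z = (7/(2 - 3) + 53)*(-2) = (7/(-1) + 53)*(-2) = (7*(-1) + 53)*(-2) = (-7 + 53)*(-2) = 46*(-2) = -92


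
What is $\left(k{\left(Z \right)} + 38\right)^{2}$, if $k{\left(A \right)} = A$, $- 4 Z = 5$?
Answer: $\frac{21609}{16} \approx 1350.6$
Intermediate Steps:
$Z = - \frac{5}{4}$ ($Z = \left(- \frac{1}{4}\right) 5 = - \frac{5}{4} \approx -1.25$)
$\left(k{\left(Z \right)} + 38\right)^{2} = \left(- \frac{5}{4} + 38\right)^{2} = \left(\frac{147}{4}\right)^{2} = \frac{21609}{16}$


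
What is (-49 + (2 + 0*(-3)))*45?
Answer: -2115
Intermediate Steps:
(-49 + (2 + 0*(-3)))*45 = (-49 + (2 + 0))*45 = (-49 + 2)*45 = -47*45 = -2115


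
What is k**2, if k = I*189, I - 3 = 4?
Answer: 1750329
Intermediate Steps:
I = 7 (I = 3 + 4 = 7)
k = 1323 (k = 7*189 = 1323)
k**2 = 1323**2 = 1750329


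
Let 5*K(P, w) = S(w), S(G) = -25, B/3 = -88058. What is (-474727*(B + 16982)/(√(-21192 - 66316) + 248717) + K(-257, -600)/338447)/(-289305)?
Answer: -3292708076723044418477/2019002744658459142665 + 234697433168*I*√21877/17896474880780085 ≈ -1.6309 + 0.0019397*I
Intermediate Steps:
B = -264174 (B = 3*(-88058) = -264174)
K(P, w) = -5 (K(P, w) = (⅕)*(-25) = -5)
(-474727*(B + 16982)/(√(-21192 - 66316) + 248717) + K(-257, -600)/338447)/(-289305) = (-474727*(-264174 + 16982)/(√(-21192 - 66316) + 248717) - 5/338447)/(-289305) = (-474727*(-247192/(√(-87508) + 248717)) - 5*1/338447)*(-1/289305) = (-474727*(-247192/(2*I*√21877 + 248717)) - 5/338447)*(-1/289305) = (-474727*(-247192/(248717 + 2*I*√21877)) - 5/338447)*(-1/289305) = (-474727/(-248717/247192 - I*√21877/123596) - 5/338447)*(-1/289305) = (-5/338447 - 474727/(-248717/247192 - I*√21877/123596))*(-1/289305) = 1/19582881867 + 474727/(289305*(-248717/247192 - I*√21877/123596))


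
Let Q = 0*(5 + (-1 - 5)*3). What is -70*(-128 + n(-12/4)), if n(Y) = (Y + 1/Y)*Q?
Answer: 8960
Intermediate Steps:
Q = 0 (Q = 0*(5 - 6*3) = 0*(5 - 18) = 0*(-13) = 0)
n(Y) = 0 (n(Y) = (Y + 1/Y)*0 = 0)
-70*(-128 + n(-12/4)) = -70*(-128 + 0) = -70*(-128) = 8960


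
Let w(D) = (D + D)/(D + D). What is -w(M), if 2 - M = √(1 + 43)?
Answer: -1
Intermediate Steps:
M = 2 - 2*√11 (M = 2 - √(1 + 43) = 2 - √44 = 2 - 2*√11 ≈ -4.6332)
w(D) = 1 (w(D) = (2*D)/((2*D)) = (2*D)*(1/(2*D)) = 1)
-w(M) = -1*1 = -1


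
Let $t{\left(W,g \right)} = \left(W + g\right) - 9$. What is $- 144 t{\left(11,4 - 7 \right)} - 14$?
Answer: $130$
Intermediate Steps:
$t{\left(W,g \right)} = -9 + W + g$
$- 144 t{\left(11,4 - 7 \right)} - 14 = - 144 \left(-9 + 11 + \left(4 - 7\right)\right) - 14 = - 144 \left(-9 + 11 - 3\right) - 14 = \left(-144\right) \left(-1\right) - 14 = 144 - 14 = 130$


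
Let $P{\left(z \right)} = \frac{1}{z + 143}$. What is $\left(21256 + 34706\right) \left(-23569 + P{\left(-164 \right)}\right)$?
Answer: $- \frac{9232797300}{7} \approx -1.319 \cdot 10^{9}$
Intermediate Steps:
$P{\left(z \right)} = \frac{1}{143 + z}$
$\left(21256 + 34706\right) \left(-23569 + P{\left(-164 \right)}\right) = \left(21256 + 34706\right) \left(-23569 + \frac{1}{143 - 164}\right) = 55962 \left(-23569 + \frac{1}{-21}\right) = 55962 \left(-23569 - \frac{1}{21}\right) = 55962 \left(- \frac{494950}{21}\right) = - \frac{9232797300}{7}$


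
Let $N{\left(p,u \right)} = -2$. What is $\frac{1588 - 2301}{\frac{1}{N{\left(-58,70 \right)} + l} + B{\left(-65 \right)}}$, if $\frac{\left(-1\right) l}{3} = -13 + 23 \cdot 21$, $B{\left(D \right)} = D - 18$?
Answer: $\frac{1006756}{117197} \approx 8.5903$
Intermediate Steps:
$B{\left(D \right)} = -18 + D$
$l = -1410$ ($l = - 3 \left(-13 + 23 \cdot 21\right) = - 3 \left(-13 + 483\right) = \left(-3\right) 470 = -1410$)
$\frac{1588 - 2301}{\frac{1}{N{\left(-58,70 \right)} + l} + B{\left(-65 \right)}} = \frac{1588 - 2301}{\frac{1}{-2 - 1410} - 83} = - \frac{713}{\frac{1}{-1412} - 83} = - \frac{713}{- \frac{1}{1412} - 83} = - \frac{713}{- \frac{117197}{1412}} = \left(-713\right) \left(- \frac{1412}{117197}\right) = \frac{1006756}{117197}$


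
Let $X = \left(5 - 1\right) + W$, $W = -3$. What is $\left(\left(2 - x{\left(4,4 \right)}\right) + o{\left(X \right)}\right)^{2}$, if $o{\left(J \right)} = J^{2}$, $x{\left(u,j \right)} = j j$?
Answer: $169$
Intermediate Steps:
$x{\left(u,j \right)} = j^{2}$
$X = 1$ ($X = \left(5 - 1\right) - 3 = 4 - 3 = 1$)
$\left(\left(2 - x{\left(4,4 \right)}\right) + o{\left(X \right)}\right)^{2} = \left(\left(2 - 4^{2}\right) + 1^{2}\right)^{2} = \left(\left(2 - 16\right) + 1\right)^{2} = \left(-14 + 1\right)^{2} = \left(-13\right)^{2} = 169$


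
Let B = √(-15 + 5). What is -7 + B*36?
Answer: -7 + 36*I*√10 ≈ -7.0 + 113.84*I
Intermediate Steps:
B = I*√10 (B = √(-10) = I*√10 ≈ 3.1623*I)
-7 + B*36 = -7 + (I*√10)*36 = -7 + 36*I*√10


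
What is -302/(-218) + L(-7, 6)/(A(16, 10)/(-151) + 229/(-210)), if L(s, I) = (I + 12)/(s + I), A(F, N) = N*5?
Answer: 69021949/4913611 ≈ 14.047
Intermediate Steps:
A(F, N) = 5*N
L(s, I) = (12 + I)/(I + s)
-302/(-218) + L(-7, 6)/(A(16, 10)/(-151) + 229/(-210)) = -302/(-218) + ((12 + 6)/(6 - 7))/((5*10)/(-151) + 229/(-210)) = -302*(-1/218) + (18/(-1))/(50*(-1/151) + 229*(-1/210)) = 151/109 + (-1*18)/(-50/151 - 229/210) = 151/109 - 18/(-45079/31710) = 151/109 - 18*(-31710/45079) = 151/109 + 570780/45079 = 69021949/4913611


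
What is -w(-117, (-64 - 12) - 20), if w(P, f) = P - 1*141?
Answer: 258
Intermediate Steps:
w(P, f) = -141 + P (w(P, f) = P - 141 = -141 + P)
-w(-117, (-64 - 12) - 20) = -(-141 - 117) = -1*(-258) = 258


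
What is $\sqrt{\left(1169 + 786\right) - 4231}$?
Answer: $2 i \sqrt{569} \approx 47.707 i$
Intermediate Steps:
$\sqrt{\left(1169 + 786\right) - 4231} = \sqrt{1955 - 4231} = \sqrt{-2276} = 2 i \sqrt{569}$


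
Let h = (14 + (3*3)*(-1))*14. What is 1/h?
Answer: 1/70 ≈ 0.014286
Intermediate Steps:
h = 70 (h = (14 + 9*(-1))*14 = (14 - 9)*14 = 5*14 = 70)
1/h = 1/70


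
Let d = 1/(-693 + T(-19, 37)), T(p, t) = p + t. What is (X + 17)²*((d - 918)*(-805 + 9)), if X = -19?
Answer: 1972968784/675 ≈ 2.9229e+6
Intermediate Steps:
d = -1/675 (d = 1/(-693 + (-19 + 37)) = 1/(-693 + 18) = 1/(-675) = -1/675 ≈ -0.0014815)
(X + 17)²*((d - 918)*(-805 + 9)) = (-19 + 17)²*((-1/675 - 918)*(-805 + 9)) = (-2)²*(-619651/675*(-796)) = 4*(493242196/675) = 1972968784/675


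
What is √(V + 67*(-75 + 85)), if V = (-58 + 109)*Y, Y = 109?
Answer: √6229 ≈ 78.924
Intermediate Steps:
V = 5559 (V = (-58 + 109)*109 = 51*109 = 5559)
√(V + 67*(-75 + 85)) = √(5559 + 67*(-75 + 85)) = √(5559 + 67*10) = √(5559 + 670) = √6229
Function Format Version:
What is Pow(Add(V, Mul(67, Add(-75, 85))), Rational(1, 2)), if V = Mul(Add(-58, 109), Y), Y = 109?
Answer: Pow(6229, Rational(1, 2)) ≈ 78.924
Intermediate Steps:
V = 5559 (V = Mul(Add(-58, 109), 109) = Mul(51, 109) = 5559)
Pow(Add(V, Mul(67, Add(-75, 85))), Rational(1, 2)) = Pow(Add(5559, Mul(67, Add(-75, 85))), Rational(1, 2)) = Pow(Add(5559, Mul(67, 10)), Rational(1, 2)) = Pow(Add(5559, 670), Rational(1, 2)) = Pow(6229, Rational(1, 2))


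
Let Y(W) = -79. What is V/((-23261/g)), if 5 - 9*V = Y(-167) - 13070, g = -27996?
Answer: 122753128/69783 ≈ 1759.1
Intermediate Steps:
V = 13154/9 (V = 5/9 - (-79 - 13070)/9 = 5/9 - ⅑*(-13149) = 5/9 + 1461 = 13154/9 ≈ 1461.6)
V/((-23261/g)) = 13154/(9*((-23261/(-27996)))) = 13154/(9*((-23261*(-1/27996)))) = 13154/(9*(23261/27996)) = (13154/9)*(27996/23261) = 122753128/69783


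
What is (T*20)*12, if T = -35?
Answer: -8400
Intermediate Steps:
(T*20)*12 = -35*20*12 = -700*12 = -8400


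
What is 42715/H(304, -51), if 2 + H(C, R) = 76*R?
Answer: -42715/3878 ≈ -11.015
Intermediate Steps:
H(C, R) = -2 + 76*R
42715/H(304, -51) = 42715/(-2 + 76*(-51)) = 42715/(-2 - 3876) = 42715/(-3878) = 42715*(-1/3878) = -42715/3878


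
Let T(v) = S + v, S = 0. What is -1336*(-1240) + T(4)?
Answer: 1656644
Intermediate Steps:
T(v) = v (T(v) = 0 + v = v)
-1336*(-1240) + T(4) = -1336*(-1240) + 4 = 1656640 + 4 = 1656644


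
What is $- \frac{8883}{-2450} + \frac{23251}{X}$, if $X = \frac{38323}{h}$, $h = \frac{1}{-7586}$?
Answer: $\frac{92228339233}{25437849325} \approx 3.6256$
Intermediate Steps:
$h = - \frac{1}{7586} \approx -0.00013182$
$X = -290718278$ ($X = \frac{38323}{- \frac{1}{7586}} = 38323 \left(-7586\right) = -290718278$)
$- \frac{8883}{-2450} + \frac{23251}{X} = - \frac{8883}{-2450} + \frac{23251}{-290718278} = \left(-8883\right) \left(- \frac{1}{2450}\right) + 23251 \left(- \frac{1}{290718278}\right) = \frac{1269}{350} - \frac{23251}{290718278} = \frac{92228339233}{25437849325}$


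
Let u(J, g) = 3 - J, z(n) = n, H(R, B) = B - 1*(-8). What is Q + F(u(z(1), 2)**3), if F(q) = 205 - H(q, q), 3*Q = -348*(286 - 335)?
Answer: 5873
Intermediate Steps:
H(R, B) = 8 + B (H(R, B) = B + 8 = 8 + B)
Q = 5684 (Q = (-348*(286 - 335))/3 = (-348*(-49))/3 = (1/3)*17052 = 5684)
F(q) = 197 - q (F(q) = 205 - (8 + q) = 205 + (-8 - q) = 197 - q)
Q + F(u(z(1), 2)**3) = 5684 + (197 - (3 - 1*1)**3) = 5684 + (197 - (3 - 1)**3) = 5684 + (197 - 1*2**3) = 5684 + (197 - 1*8) = 5684 + (197 - 8) = 5684 + 189 = 5873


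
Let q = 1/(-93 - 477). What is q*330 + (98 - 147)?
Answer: -942/19 ≈ -49.579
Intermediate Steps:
q = -1/570 (q = 1/(-570) = -1/570 ≈ -0.0017544)
q*330 + (98 - 147) = -1/570*330 + (98 - 147) = -11/19 - 49 = -942/19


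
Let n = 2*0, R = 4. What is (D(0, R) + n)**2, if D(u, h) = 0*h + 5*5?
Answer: 625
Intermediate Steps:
n = 0
D(u, h) = 25 (D(u, h) = 0 + 25 = 25)
(D(0, R) + n)**2 = (25 + 0)**2 = 25**2 = 625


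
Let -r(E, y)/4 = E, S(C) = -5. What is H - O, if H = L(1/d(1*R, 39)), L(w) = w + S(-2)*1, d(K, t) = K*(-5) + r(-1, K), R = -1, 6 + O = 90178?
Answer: -811592/9 ≈ -90177.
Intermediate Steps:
O = 90172 (O = -6 + 90178 = 90172)
r(E, y) = -4*E
d(K, t) = 4 - 5*K (d(K, t) = K*(-5) - 4*(-1) = -5*K + 4 = 4 - 5*K)
L(w) = -5 + w (L(w) = w - 5*1 = w - 5 = -5 + w)
H = -44/9 (H = -5 + 1/(4 - 5*(-1)) = -5 + 1/(4 + 5) = -5 + 1/9 = -5 + ⅑ = -44/9 ≈ -4.8889)
H - O = -44/9 - 1*90172 = -44/9 - 90172 = -811592/9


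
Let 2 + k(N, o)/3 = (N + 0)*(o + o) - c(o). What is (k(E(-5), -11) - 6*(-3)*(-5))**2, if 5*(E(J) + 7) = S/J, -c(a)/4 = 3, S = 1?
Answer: 102333456/625 ≈ 1.6373e+5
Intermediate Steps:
c(a) = -12 (c(a) = -4*3 = -12)
E(J) = -7 + 1/(5*J) (E(J) = -7 + (1/J)/5 = -7 + 1/(5*J))
k(N, o) = 30 + 6*N*o (k(N, o) = -6 + 3*((N + 0)*(o + o) - 1*(-12)) = -6 + 3*(N*(2*o) + 12) = -6 + 3*(2*N*o + 12) = -6 + 3*(12 + 2*N*o) = -6 + (36 + 6*N*o) = 30 + 6*N*o)
(k(E(-5), -11) - 6*(-3)*(-5))**2 = ((30 + 6*(-7 + (1/5)/(-5))*(-11)) - 6*(-3)*(-5))**2 = ((30 + 6*(-7 + (1/5)*(-1/5))*(-11)) + 18*(-5))**2 = ((30 + 6*(-7 - 1/25)*(-11)) - 90)**2 = ((30 + 6*(-176/25)*(-11)) - 90)**2 = ((30 + 11616/25) - 90)**2 = (12366/25 - 90)**2 = (10116/25)**2 = 102333456/625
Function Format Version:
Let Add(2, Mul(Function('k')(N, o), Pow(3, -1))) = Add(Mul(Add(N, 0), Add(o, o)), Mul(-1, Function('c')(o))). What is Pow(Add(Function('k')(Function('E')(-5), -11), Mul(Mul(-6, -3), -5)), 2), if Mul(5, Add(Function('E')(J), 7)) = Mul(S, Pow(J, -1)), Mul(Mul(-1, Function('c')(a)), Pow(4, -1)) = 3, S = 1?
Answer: Rational(102333456, 625) ≈ 1.6373e+5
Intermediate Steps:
Function('c')(a) = -12 (Function('c')(a) = Mul(-4, 3) = -12)
Function('E')(J) = Add(-7, Mul(Rational(1, 5), Pow(J, -1))) (Function('E')(J) = Add(-7, Mul(Rational(1, 5), Mul(1, Pow(J, -1)))) = Add(-7, Mul(Rational(1, 5), Pow(J, -1))))
Function('k')(N, o) = Add(30, Mul(6, N, o)) (Function('k')(N, o) = Add(-6, Mul(3, Add(Mul(Add(N, 0), Add(o, o)), Mul(-1, -12)))) = Add(-6, Mul(3, Add(Mul(N, Mul(2, o)), 12))) = Add(-6, Mul(3, Add(Mul(2, N, o), 12))) = Add(-6, Mul(3, Add(12, Mul(2, N, o)))) = Add(-6, Add(36, Mul(6, N, o))) = Add(30, Mul(6, N, o)))
Pow(Add(Function('k')(Function('E')(-5), -11), Mul(Mul(-6, -3), -5)), 2) = Pow(Add(Add(30, Mul(6, Add(-7, Mul(Rational(1, 5), Pow(-5, -1))), -11)), Mul(Mul(-6, -3), -5)), 2) = Pow(Add(Add(30, Mul(6, Add(-7, Mul(Rational(1, 5), Rational(-1, 5))), -11)), Mul(18, -5)), 2) = Pow(Add(Add(30, Mul(6, Add(-7, Rational(-1, 25)), -11)), -90), 2) = Pow(Add(Add(30, Mul(6, Rational(-176, 25), -11)), -90), 2) = Pow(Add(Add(30, Rational(11616, 25)), -90), 2) = Pow(Add(Rational(12366, 25), -90), 2) = Pow(Rational(10116, 25), 2) = Rational(102333456, 625)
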